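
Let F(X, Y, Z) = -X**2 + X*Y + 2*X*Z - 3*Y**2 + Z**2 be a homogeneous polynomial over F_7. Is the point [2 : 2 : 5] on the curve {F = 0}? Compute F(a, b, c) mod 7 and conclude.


F(2,2,5) ≡ 5 (mod 7); P is NOT on the curve.

Evaluate F(2, 2, 5) term-by-term (mod 7).
  -X**2 ↦ -1·4·1·1 = -4
  X*Y ↦ 1·2·2·1 = 4
  2*X*Z ↦ 2·2·1·5 = 20
  -3*Y**2 ↦ -3·1·4·1 = -12
  Z**2 ↦ 1·1·1·25 = 25
Sum: F(2, 2, 5) = (-4) + (4) + (20) + (-12) + (25) = 33.
Reducing mod 7: 33 ≡ 5 (mod 7).
Since F(a, b, c) ≡ 5 ≠ 0 (mod 7), P does NOT lie on the curve.


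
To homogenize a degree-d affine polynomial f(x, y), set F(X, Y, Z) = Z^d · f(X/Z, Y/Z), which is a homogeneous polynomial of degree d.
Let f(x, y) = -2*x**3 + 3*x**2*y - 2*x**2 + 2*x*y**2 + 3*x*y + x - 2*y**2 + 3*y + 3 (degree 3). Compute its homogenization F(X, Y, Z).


F(X, Y, Z) = -2*X**3 + 3*X**2*Y - 2*X**2*Z + 2*X*Y**2 + 3*X*Y*Z + X*Z**2 - 2*Y**2*Z + 3*Y*Z**2 + 3*Z**3

deg(f) = 3.
Substitute x = X/Z, y = Y/Z into f, then multiply by Z^3.
  monomial -2·x^3·y^0 ↦ -2·X^3·Y^0·Z^0.
  monomial 3·x^2·y^1 ↦ 3·X^2·Y^1·Z^0.
  monomial -2·x^2·y^0 ↦ -2·X^2·Y^0·Z^1.
  monomial 2·x^1·y^2 ↦ 2·X^1·Y^2·Z^0.
  monomial 3·x^1·y^1 ↦ 3·X^1·Y^1·Z^1.
  monomial 1·x^1·y^0 ↦ 1·X^1·Y^0·Z^2.
  monomial -2·x^0·y^2 ↦ -2·X^0·Y^2·Z^1.
  monomial 3·x^0·y^1 ↦ 3·X^0·Y^1·Z^2.
  monomial 3·x^0·y^0 ↦ 3·X^0·Y^0·Z^3.
Collecting: F(X, Y, Z) = -2*X**3 + 3*X**2*Y - 2*X**2*Z + 2*X*Y**2 + 3*X*Y*Z + X*Z**2 - 2*Y**2*Z + 3*Y*Z**2 + 3*Z**3.


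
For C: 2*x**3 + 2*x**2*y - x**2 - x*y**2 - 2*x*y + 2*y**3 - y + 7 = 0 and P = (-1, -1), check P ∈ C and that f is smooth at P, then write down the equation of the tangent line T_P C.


Tangent line at P: 13*x + 7*y + 20 = 0.

Step 1: f(-1, -1) = 0, so P lies on C.
Step 2: partial derivatives
  f_x(x, y) = 6*x**2 + 4*x*y - 2*x - y**2 - 2*y, f_y(x, y) = 2*x**2 - 2*x*y - 2*x + 6*y**2 - 1.
  f_x(P) = 13, f_y(P) = 7 (gradient nonzero, so P is smooth).
Step 3: tangent line at P: 13·(x − -1) + 7·(y − -1) = 0.
Expanding: 13*x + 7*y + 20 = 0.


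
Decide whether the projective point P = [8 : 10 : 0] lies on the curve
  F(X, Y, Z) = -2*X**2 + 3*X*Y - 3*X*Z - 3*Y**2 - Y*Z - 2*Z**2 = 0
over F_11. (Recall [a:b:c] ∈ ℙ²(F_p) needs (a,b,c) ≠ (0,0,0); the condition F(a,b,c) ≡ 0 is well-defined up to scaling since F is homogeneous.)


F(8,10,0) ≡ 10 (mod 11); P is NOT on the curve.

Evaluate F(8, 10, 0) term-by-term (mod 11).
  -2*X**2 ↦ -2·64·1·1 = -128
  3*X*Y ↦ 3·8·10·1 = 240
  -3*X*Z ↦ -3·8·1·0 = 0
  -3*Y**2 ↦ -3·1·100·1 = -300
  -Y*Z ↦ -1·1·10·0 = 0
  -2*Z**2 ↦ -2·1·1·0 = 0
Sum: F(8, 10, 0) = (-128) + (240) + (0) + (-300) + (0) + (0) = -188.
Reducing mod 11: -188 ≡ 10 (mod 11).
Since F(a, b, c) ≡ 10 ≠ 0 (mod 11), P does NOT lie on the curve.


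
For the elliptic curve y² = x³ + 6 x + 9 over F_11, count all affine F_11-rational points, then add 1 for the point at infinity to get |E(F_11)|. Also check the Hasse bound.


Affine points = {(0, 3), (0, 8), (1, 4), (1, 7), (4, 3), (4, 8), (7, 3), (7, 8), (9, 0)}; affine count = 9; |E(F_11)| = 10.

Discriminant check: Δ ∝ 4a³ + 27b² = 4·6³ + 27·9² = 4·216 + 27·81 ≡ 4 (mod 11). Nonzero ⇒ E is nonsingular.
For each x ∈ F_11, compute rhs = x³ + 6·x + 9 mod 11, then count y ∈ F_11 with y² ≡ rhs.
  x = 0: rhs = 9, matching y values: 3, 8 (2 points).
  x = 1: rhs = 5, matching y values: 4, 7 (2 points).
  x = 2: rhs = 7, matching y values: none (0 points).
  x = 3: rhs = 10, matching y values: none (0 points).
  x = 4: rhs = 9, matching y values: 3, 8 (2 points).
  x = 5: rhs = 10, matching y values: none (0 points).
  x = 6: rhs = 8, matching y values: none (0 points).
  x = 7: rhs = 9, matching y values: 3, 8 (2 points).
  x = 8: rhs = 8, matching y values: none (0 points).
  x = 9: rhs = 0, matching y values: 0 (1 points).
  x = 10: rhs = 2, matching y values: none (0 points).
Total affine count: 9.
Full point count |E(F_11)| = 9 + 1 = 10.
Hasse bound: |10 − (11+1)| = |-2| = 2 ≤ 2√11 ≈ 6.6332 ✓.


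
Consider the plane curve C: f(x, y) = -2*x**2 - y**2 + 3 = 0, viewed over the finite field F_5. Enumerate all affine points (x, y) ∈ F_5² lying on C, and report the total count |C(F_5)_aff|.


Affine F_5-points: {(1, 1), (1, 4), (2, 0), (3, 0), (4, 1), (4, 4)}; count = 6.

For each of the 25 pairs (x, y) ∈ F_5², evaluate f(x, y) mod 5. Record the zeros.
  x = 0: [0↦3, 1↦2, 2↦4, 3↦4, 4↦2]  zeros at y ∈ ∅
  x = 1: [0↦1, 1↦0, 2↦2, 3↦2, 4↦0]  zeros at y ∈ {1, 4}
  x = 2: [0↦0, 1↦4, 2↦1, 3↦1, 4↦4]  zeros at y ∈ {0}
  x = 3: [0↦0, 1↦4, 2↦1, 3↦1, 4↦4]  zeros at y ∈ {0}
  x = 4: [0↦1, 1↦0, 2↦2, 3↦2, 4↦0]  zeros at y ∈ {1, 4}
Collecting zeros: affine points = {(1, 1), (1, 4), (2, 0), (3, 0), (4, 1), (4, 4)}.
Total count |C(F_5)_aff| = 6.


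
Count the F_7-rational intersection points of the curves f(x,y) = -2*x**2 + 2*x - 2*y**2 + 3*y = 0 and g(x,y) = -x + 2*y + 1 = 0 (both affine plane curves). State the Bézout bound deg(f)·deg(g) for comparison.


Common zeros: {(1, 0), (5, 2)}; count = 2; Bézout bound = 2.

deg(f) = 2, deg(g) = 1, so Bézout bound = 2.
Scan x ∈ F_7. For each x, list the y ∈ F_7 with f(x, y) ≡ 0 and those with g(x, y) ≡ 0 (mod 7); the common zeros in that column are the intersection.
  x = 0: f ≡ 0 at y ∈ {0, 5}; g ≡ 0 at y ∈ {3}; common: ∅.
  x = 1: f ≡ 0 at y ∈ {0, 5}; g ≡ 0 at y ∈ {0}; common: {0}.
  x = 2: f ≡ 0 at y ∈ ∅; g ≡ 0 at y ∈ {4}; common: ∅.
  x = 3: f ≡ 0 at y ∈ {2, 3}; g ≡ 0 at y ∈ {1}; common: ∅.
  x = 4: f ≡ 0 at y ∈ ∅; g ≡ 0 at y ∈ {5}; common: ∅.
  x = 5: f ≡ 0 at y ∈ {2, 3}; g ≡ 0 at y ∈ {2}; common: {2}.
  x = 6: f ≡ 0 at y ∈ ∅; g ≡ 0 at y ∈ {6}; common: ∅.
Collecting: common zeros = {(1, 0), (5, 2)}, so the count is 2.
Comparison with the Bézout bound: 2 ≤ 2 = deg(f)·deg(g), as expected for curves with no common component (the bound is attained).


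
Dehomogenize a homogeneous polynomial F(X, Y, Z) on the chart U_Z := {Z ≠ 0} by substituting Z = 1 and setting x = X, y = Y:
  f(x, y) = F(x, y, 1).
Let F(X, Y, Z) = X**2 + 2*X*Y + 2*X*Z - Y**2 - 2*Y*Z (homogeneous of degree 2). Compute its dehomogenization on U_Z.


f(x, y) = x**2 + 2*x*y + 2*x - y**2 - 2*y

On U_Z we set Z = 1. Each monomial c·X^i·Y^j·Z^k in F becomes c·x^i·y^j·1^k = c·x^i·y^j.
Substituting Z = 1: F(X, Y, 1) = x**2 + 2*x*y + 2*x - y**2 - 2*y.
Note: deg(f) ≤ deg(F) = 2; strict inequality happens when F is divisible by Z (lost terms).


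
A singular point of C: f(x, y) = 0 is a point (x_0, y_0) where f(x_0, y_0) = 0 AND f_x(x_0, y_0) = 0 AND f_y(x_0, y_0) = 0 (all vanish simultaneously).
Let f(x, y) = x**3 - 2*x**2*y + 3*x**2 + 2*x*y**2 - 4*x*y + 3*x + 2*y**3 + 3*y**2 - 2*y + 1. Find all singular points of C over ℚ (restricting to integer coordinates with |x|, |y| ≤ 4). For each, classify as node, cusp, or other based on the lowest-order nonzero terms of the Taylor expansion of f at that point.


Singular points: {(-1, 0)}; classification: cusp.

Compute partial derivatives:
  f_x = 3*x**2 - 4*x*y + 6*x + 2*y**2 - 4*y + 3.
  f_y = -2*x**2 + 4*x*y - 4*x + 6*y**2 + 6*y - 2.
Scan x_0 ∈ {−4, ..., 4}. For each x_0, f_y(x_0, y) is a polynomial in y; find its integer roots y ∈ {−4, ..., 4}, then test f_x and f at those candidates.
  x = -4: f_y(-4, y) = 6*y**2 - 10*y - 18; no integer root y with |y| ≤ 4.
  x = -3: f_y(-3, y) = 6*y**2 - 6*y - 8; no integer root y with |y| ≤ 4.
  x = -2: f_y(-2, y) = 6*y**2 - 2*y - 2; no integer root y with |y| ≤ 4.
  x = -1: f_y(-1, y) = 6*y**2 + 2*y; vanishes at y ∈ {0}. (-1, 0): f_x = 0, f = 0 — SINGULAR.
  x = 0: f_y(0, y) = 6*y**2 + 6*y - 2; no integer root y with |y| ≤ 4.
  x = 1: f_y(1, y) = 6*y**2 + 10*y - 8; no integer root y with |y| ≤ 4.
  x = 2: f_y(2, y) = 6*y**2 + 14*y - 18; no integer root y with |y| ≤ 4.
  x = 3: f_y(3, y) = 6*y**2 + 18*y - 32; no integer root y with |y| ≤ 4.
  x = 4: f_y(4, y) = 6*y**2 + 22*y - 50; no integer root y with |y| ≤ 4.
Only singular point on the grid: (-1, 0).
Classify: substitute x = -1 + u, y = 0 + v and expand: f = u**3 - 2*u**2*v + 2*u*v**2 + 2*v**3 + v**2.
No constant or linear terms (consistent with a singular point). Quadratic part: v**2. Cubic part: u**3 - 2*u**2*v + 2*u*v**2 + 2*v**3.
The quadratic part v**2 is a perfect square, so there is a single (double) tangent line v = 0, i.e. y = 0. Restricting the cubic part to that line (v = 0) leaves u**3 ≠ 0, so f is not divisible by v and the branch is v² ≈ -u**3 to lowest order — this is a cusp.
Classification: cusp.


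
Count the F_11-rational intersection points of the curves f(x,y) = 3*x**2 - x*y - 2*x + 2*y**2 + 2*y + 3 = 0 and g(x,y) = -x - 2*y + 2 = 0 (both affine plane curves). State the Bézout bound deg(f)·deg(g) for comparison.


Common zeros: {(2, 0), (5, 4)}; count = 2; Bézout bound = 2.

deg(f) = 2, deg(g) = 1, so Bézout bound = 2.
Scan x ∈ F_11. For each x, list the y ∈ F_11 with f(x, y) ≡ 0 and those with g(x, y) ≡ 0 (mod 11); the common zeros in that column are the intersection.
  x = 0: f ≡ 0 at y ∈ ∅; g ≡ 0 at y ∈ {1}; common: ∅.
  x = 1: f ≡ 0 at y ∈ ∅; g ≡ 0 at y ∈ {6}; common: ∅.
  x = 2: f ≡ 0 at y ∈ {0}; g ≡ 0 at y ∈ {0}; common: {0}.
  x = 3: f ≡ 0 at y ∈ ∅; g ≡ 0 at y ∈ {5}; common: ∅.
  x = 4: f ≡ 0 at y ∈ {3, 9}; g ≡ 0 at y ∈ {10}; common: ∅.
  x = 5: f ≡ 0 at y ∈ {3, 4}; g ≡ 0 at y ∈ {4}; common: {4}.
  x = 6: f ≡ 0 at y ∈ {0, 2}; g ≡ 0 at y ∈ {9}; common: ∅.
  x = 7: f ≡ 0 at y ∈ {9, 10}; g ≡ 0 at y ∈ {3}; common: ∅.
  x = 8: f ≡ 0 at y ∈ {4, 10}; g ≡ 0 at y ∈ {8}; common: ∅.
  x = 9: f ≡ 0 at y ∈ ∅; g ≡ 0 at y ∈ {2}; common: ∅.
  x = 10: f ≡ 0 at y ∈ {2}; g ≡ 0 at y ∈ {7}; common: ∅.
Collecting: common zeros = {(2, 0), (5, 4)}, so the count is 2.
Comparison with the Bézout bound: 2 ≤ 2 = deg(f)·deg(g), as expected for curves with no common component (the bound is attained).


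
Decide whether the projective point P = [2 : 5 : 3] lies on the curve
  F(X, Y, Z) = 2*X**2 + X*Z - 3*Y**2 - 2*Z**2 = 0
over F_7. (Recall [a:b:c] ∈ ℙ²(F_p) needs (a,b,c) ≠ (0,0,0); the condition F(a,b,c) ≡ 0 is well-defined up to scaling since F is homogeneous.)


F(2,5,3) ≡ 5 (mod 7); P is NOT on the curve.

Evaluate F(2, 5, 3) term-by-term (mod 7).
  2*X**2 ↦ 2·4·1·1 = 8
  X*Z ↦ 1·2·1·3 = 6
  -3*Y**2 ↦ -3·1·25·1 = -75
  -2*Z**2 ↦ -2·1·1·9 = -18
Sum: F(2, 5, 3) = (8) + (6) + (-75) + (-18) = -79.
Reducing mod 7: -79 ≡ 5 (mod 7).
Since F(a, b, c) ≡ 5 ≠ 0 (mod 7), P does NOT lie on the curve.


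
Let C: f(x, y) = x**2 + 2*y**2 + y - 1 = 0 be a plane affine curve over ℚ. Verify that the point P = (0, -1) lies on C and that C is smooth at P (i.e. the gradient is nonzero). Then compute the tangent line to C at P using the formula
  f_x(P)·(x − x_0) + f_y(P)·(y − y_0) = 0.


Tangent line at P: -3*y - 3 = 0.

Step 1: f(0, -1) = 0, so P lies on C.
Step 2: partial derivatives
  f_x(x, y) = 2*x, f_y(x, y) = 4*y + 1.
  f_x(P) = 0, f_y(P) = -3 (gradient nonzero, so P is smooth).
Step 3: tangent line at P: 0·(x − 0) + -3·(y − -1) = 0.
Expanding: -3*y - 3 = 0.


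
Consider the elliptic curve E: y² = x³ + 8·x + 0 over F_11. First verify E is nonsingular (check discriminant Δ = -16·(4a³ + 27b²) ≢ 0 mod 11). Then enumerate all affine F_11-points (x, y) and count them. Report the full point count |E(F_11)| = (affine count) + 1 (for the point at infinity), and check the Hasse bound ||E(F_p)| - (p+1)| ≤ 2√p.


Affine points = {(0, 0), (1, 3), (1, 8), (5, 0), (6, 0), (7, 5), (7, 6), (8, 2), (8, 9), (9, 3), (9, 8)}; affine count = 11; |E(F_11)| = 12.

Discriminant check: Δ ∝ 4a³ + 27b² = 4·8³ + 27·0² = 4·512 + 27·0 ≡ 2 (mod 11). Nonzero ⇒ E is nonsingular.
For each x ∈ F_11, compute rhs = x³ + 8·x + 0 mod 11, then count y ∈ F_11 with y² ≡ rhs.
  x = 0: rhs = 0, matching y values: 0 (1 points).
  x = 1: rhs = 9, matching y values: 3, 8 (2 points).
  x = 2: rhs = 2, matching y values: none (0 points).
  x = 3: rhs = 7, matching y values: none (0 points).
  x = 4: rhs = 8, matching y values: none (0 points).
  x = 5: rhs = 0, matching y values: 0 (1 points).
  x = 6: rhs = 0, matching y values: 0 (1 points).
  x = 7: rhs = 3, matching y values: 5, 6 (2 points).
  x = 8: rhs = 4, matching y values: 2, 9 (2 points).
  x = 9: rhs = 9, matching y values: 3, 8 (2 points).
  x = 10: rhs = 2, matching y values: none (0 points).
Total affine count: 11.
Full point count |E(F_11)| = 11 + 1 = 12.
Hasse bound: |12 − (11+1)| = |0| = 0 ≤ 2√11 ≈ 6.6332 ✓.


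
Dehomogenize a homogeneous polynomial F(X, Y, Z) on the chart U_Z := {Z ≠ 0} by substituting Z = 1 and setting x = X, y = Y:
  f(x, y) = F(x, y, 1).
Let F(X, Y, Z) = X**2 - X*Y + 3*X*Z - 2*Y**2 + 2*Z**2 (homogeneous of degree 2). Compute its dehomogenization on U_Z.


f(x, y) = x**2 - x*y + 3*x - 2*y**2 + 2

On U_Z we set Z = 1. Each monomial c·X^i·Y^j·Z^k in F becomes c·x^i·y^j·1^k = c·x^i·y^j.
Substituting Z = 1: F(X, Y, 1) = x**2 - x*y + 3*x - 2*y**2 + 2.
Note: deg(f) ≤ deg(F) = 2; strict inequality happens when F is divisible by Z (lost terms).


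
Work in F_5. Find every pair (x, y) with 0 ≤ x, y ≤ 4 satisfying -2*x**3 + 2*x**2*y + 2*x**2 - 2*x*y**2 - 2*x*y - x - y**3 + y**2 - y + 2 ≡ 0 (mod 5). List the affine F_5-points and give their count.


Affine F_5-points: {(0, 4)}; count = 1.

For each of the 25 pairs (x, y) ∈ F_5², evaluate f(x, y) mod 5. Record the zeros.
  x = 0: [0↦2, 1↦1, 2↦1, 3↦1, 4↦0]  zeros at y ∈ {4}
  x = 1: [0↦1, 1↦3, 2↦2, 3↦2, 4↦2]  zeros at y ∈ ∅
  x = 2: [0↦2, 1↦1, 2↦3, 3↦2, 4↦2]  zeros at y ∈ ∅
  x = 3: [0↦3, 1↦3, 2↦2, 3↦4, 4↦3]  zeros at y ∈ ∅
  x = 4: [0↦2, 1↦2, 2↦2, 3↦1, 4↦3]  zeros at y ∈ ∅
Collecting zeros: affine points = {(0, 4)}.
Total count |C(F_5)_aff| = 1.


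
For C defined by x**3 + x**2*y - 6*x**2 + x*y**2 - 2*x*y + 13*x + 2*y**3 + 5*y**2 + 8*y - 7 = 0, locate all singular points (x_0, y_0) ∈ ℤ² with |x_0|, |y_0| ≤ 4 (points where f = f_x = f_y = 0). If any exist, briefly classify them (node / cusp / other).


Singular points: {(2, -1)}; classification: node.

Compute partial derivatives:
  f_x = 3*x**2 + 2*x*y - 12*x + y**2 - 2*y + 13.
  f_y = x**2 + 2*x*y - 2*x + 6*y**2 + 10*y + 8.
Scan x_0 ∈ {−4, ..., 4}. For each x_0, f_y(x_0, y) is a polynomial in y; find its integer roots y ∈ {−4, ..., 4}, then test f_x and f at those candidates.
  x = -4: f_y(-4, y) = 6*y**2 + 2*y + 32; no integer root y with |y| ≤ 4.
  x = -3: f_y(-3, y) = 6*y**2 + 4*y + 23; no integer root y with |y| ≤ 4.
  x = -2: f_y(-2, y) = 6*y**2 + 6*y + 16; no integer root y with |y| ≤ 4.
  x = -1: f_y(-1, y) = 6*y**2 + 8*y + 11; no integer root y with |y| ≤ 4.
  x = 0: f_y(0, y) = 6*y**2 + 10*y + 8; no integer root y with |y| ≤ 4.
  x = 1: f_y(1, y) = 6*y**2 + 12*y + 7; no integer root y with |y| ≤ 4.
  x = 2: f_y(2, y) = 6*y**2 + 14*y + 8; vanishes at y ∈ {-1}. (2, -1): f_x = 0, f = 0 — SINGULAR.
  x = 3: f_y(3, y) = 6*y**2 + 16*y + 11; no integer root y with |y| ≤ 4.
  x = 4: f_y(4, y) = 6*y**2 + 18*y + 16; no integer root y with |y| ≤ 4.
Only singular point on the grid: (2, -1).
Classify: substitute x = 2 + u, y = -1 + v and expand: f = u**3 + u**2*v - u**2 + u*v**2 + 2*v**3 + v**2.
No constant or linear terms (consistent with a singular point). Quadratic part: -u**2 + v**2. Cubic part: u**3 + u**2*v + u*v**2 + 2*v**3.
The quadratic part v**2 - u**2 = (v − u)(v + u) splits into two distinct linear factors, so there are two distinct tangent lines y − -1 = ±(x − 2) — this is a node (ordinary double point).
Classification: node.


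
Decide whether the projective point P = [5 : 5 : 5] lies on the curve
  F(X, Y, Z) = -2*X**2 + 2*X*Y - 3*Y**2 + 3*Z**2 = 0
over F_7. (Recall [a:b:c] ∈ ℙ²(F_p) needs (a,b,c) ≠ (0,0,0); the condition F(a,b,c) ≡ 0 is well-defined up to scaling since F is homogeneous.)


F(5,5,5) ≡ 0 (mod 7); P is on the curve.

Evaluate F(5, 5, 5) term-by-term (mod 7).
  -2*X**2 ↦ -2·25·1·1 = -50
  2*X*Y ↦ 2·5·5·1 = 50
  -3*Y**2 ↦ -3·1·25·1 = -75
  3*Z**2 ↦ 3·1·1·25 = 75
Sum: F(5, 5, 5) = (-50) + (50) + (-75) + (75) = 0.
Reducing mod 7: 0 ≡ 0 (mod 7).
Since F(a, b, c) ≡ 0 (mod 7), P lies on the curve.


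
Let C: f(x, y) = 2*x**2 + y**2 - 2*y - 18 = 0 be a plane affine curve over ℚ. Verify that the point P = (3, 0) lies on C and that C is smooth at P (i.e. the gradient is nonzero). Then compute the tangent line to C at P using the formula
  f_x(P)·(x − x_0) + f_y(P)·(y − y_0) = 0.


Tangent line at P: 12*x - 2*y - 36 = 0.

Step 1: f(3, 0) = 0, so P lies on C.
Step 2: partial derivatives
  f_x(x, y) = 4*x, f_y(x, y) = 2*y - 2.
  f_x(P) = 12, f_y(P) = -2 (gradient nonzero, so P is smooth).
Step 3: tangent line at P: 12·(x − 3) + -2·(y − 0) = 0.
Expanding: 12*x - 2*y - 36 = 0.


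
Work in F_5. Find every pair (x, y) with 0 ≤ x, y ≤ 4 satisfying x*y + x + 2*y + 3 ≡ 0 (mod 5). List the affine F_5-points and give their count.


Affine F_5-points: {(0, 1), (1, 2), (2, 0), (4, 3)}; count = 4.

For each of the 25 pairs (x, y) ∈ F_5², evaluate f(x, y) mod 5. Record the zeros.
  x = 0: [0↦3, 1↦0, 2↦2, 3↦4, 4↦1]  zeros at y ∈ {1}
  x = 1: [0↦4, 1↦2, 2↦0, 3↦3, 4↦1]  zeros at y ∈ {2}
  x = 2: [0↦0, 1↦4, 2↦3, 3↦2, 4↦1]  zeros at y ∈ {0}
  x = 3: [0↦1, 1↦1, 2↦1, 3↦1, 4↦1]  zeros at y ∈ ∅
  x = 4: [0↦2, 1↦3, 2↦4, 3↦0, 4↦1]  zeros at y ∈ {3}
Collecting zeros: affine points = {(0, 1), (1, 2), (2, 0), (4, 3)}.
Total count |C(F_5)_aff| = 4.


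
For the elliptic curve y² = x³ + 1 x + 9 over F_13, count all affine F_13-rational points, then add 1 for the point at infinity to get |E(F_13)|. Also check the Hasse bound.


Affine points = {(0, 3), (0, 10), (3, 0), (4, 5), (4, 8), (5, 3), (5, 10), (6, 6), (6, 7), (8, 3), (8, 10), (11, 5), (11, 8)}; affine count = 13; |E(F_13)| = 14.

Discriminant check: Δ ∝ 4a³ + 27b² = 4·1³ + 27·9² = 4·1 + 27·81 ≡ 7 (mod 13). Nonzero ⇒ E is nonsingular.
For each x ∈ F_13, compute rhs = x³ + 1·x + 9 mod 13, then count y ∈ F_13 with y² ≡ rhs.
  x = 0: rhs = 9, matching y values: 3, 10 (2 points).
  x = 1: rhs = 11, matching y values: none (0 points).
  x = 2: rhs = 6, matching y values: none (0 points).
  x = 3: rhs = 0, matching y values: 0 (1 points).
  x = 4: rhs = 12, matching y values: 5, 8 (2 points).
  x = 5: rhs = 9, matching y values: 3, 10 (2 points).
  x = 6: rhs = 10, matching y values: 6, 7 (2 points).
  x = 7: rhs = 8, matching y values: none (0 points).
  x = 8: rhs = 9, matching y values: 3, 10 (2 points).
  x = 9: rhs = 6, matching y values: none (0 points).
  x = 10: rhs = 5, matching y values: none (0 points).
  x = 11: rhs = 12, matching y values: 5, 8 (2 points).
  x = 12: rhs = 7, matching y values: none (0 points).
Total affine count: 13.
Full point count |E(F_13)| = 13 + 1 = 14.
Hasse bound: |14 − (13+1)| = |0| = 0 ≤ 2√13 ≈ 7.2111 ✓.


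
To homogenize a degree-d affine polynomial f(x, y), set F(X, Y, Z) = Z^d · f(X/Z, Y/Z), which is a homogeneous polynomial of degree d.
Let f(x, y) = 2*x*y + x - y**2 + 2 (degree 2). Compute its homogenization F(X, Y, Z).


F(X, Y, Z) = 2*X*Y + X*Z - Y**2 + 2*Z**2

deg(f) = 2.
Substitute x = X/Z, y = Y/Z into f, then multiply by Z^2.
  monomial 2·x^1·y^1 ↦ 2·X^1·Y^1·Z^0.
  monomial 1·x^1·y^0 ↦ 1·X^1·Y^0·Z^1.
  monomial -1·x^0·y^2 ↦ -1·X^0·Y^2·Z^0.
  monomial 2·x^0·y^0 ↦ 2·X^0·Y^0·Z^2.
Collecting: F(X, Y, Z) = 2*X*Y + X*Z - Y**2 + 2*Z**2.


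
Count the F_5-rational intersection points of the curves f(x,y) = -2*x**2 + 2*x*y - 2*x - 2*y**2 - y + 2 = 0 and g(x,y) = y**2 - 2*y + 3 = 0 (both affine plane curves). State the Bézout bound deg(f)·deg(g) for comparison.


Common zeros: ∅; count = 0; Bézout bound = 4.

deg(f) = 2, deg(g) = 2, so Bézout bound = 4.
Scan x ∈ F_5. For each x, list the y ∈ F_5 with f(x, y) ≡ 0 and those with g(x, y) ≡ 0 (mod 5); the common zeros in that column are the intersection.
  x = 0: f ≡ 0 at y ∈ ∅; g ≡ 0 at y ∈ ∅; common: ∅.
  x = 1: f ≡ 0 at y ∈ {4}; g ≡ 0 at y ∈ ∅; common: ∅.
  x = 2: f ≡ 0 at y ∈ {0, 4}; g ≡ 0 at y ∈ ∅; common: ∅.
  x = 3: f ≡ 0 at y ∈ {2, 3}; g ≡ 0 at y ∈ ∅; common: ∅.
  x = 4: f ≡ 0 at y ∈ {3}; g ≡ 0 at y ∈ ∅; common: ∅.
Collecting: common zeros = ∅, so the count is 0.
Comparison with the Bézout bound: 0 ≤ 4 = deg(f)·deg(g), as expected for curves with no common component (the affine F_5-count falls short of the bound because intersections may lie at infinity, over extension fields, or carry multiplicity).


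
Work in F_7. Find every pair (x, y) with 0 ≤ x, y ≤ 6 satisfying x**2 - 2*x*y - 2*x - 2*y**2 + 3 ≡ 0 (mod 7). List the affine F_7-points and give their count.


Affine F_7-points: {(3, 2)}; count = 1.

For each of the 49 pairs (x, y) ∈ F_7², evaluate f(x, y) mod 7. Record the zeros.
  x = 0: [0↦3, 1↦1, 2↦2, 3↦6, 4↦6, 5↦2, 6↦1]  zeros at y ∈ ∅
  x = 1: [0↦2, 1↦5, 2↦4, 3↦6, 4↦4, 5↦5, 6↦2]  zeros at y ∈ ∅
  x = 2: [0↦3, 1↦4, 2↦1, 3↦1, 4↦4, 5↦3, 6↦5]  zeros at y ∈ ∅
  x = 3: [0↦6, 1↦5, 2↦0, 3↦5, 4↦6, 5↦3, 6↦3]  zeros at y ∈ {2}
  x = 4: [0↦4, 1↦1, 2↦1, 3↦4, 4↦3, 5↦5, 6↦3]  zeros at y ∈ ∅
  x = 5: [0↦4, 1↦6, 2↦4, 3↦5, 4↦2, 5↦2, 6↦5]  zeros at y ∈ ∅
  x = 6: [0↦6, 1↦6, 2↦2, 3↦1, 4↦3, 5↦1, 6↦2]  zeros at y ∈ ∅
Collecting zeros: affine points = {(3, 2)}.
Total count |C(F_7)_aff| = 1.


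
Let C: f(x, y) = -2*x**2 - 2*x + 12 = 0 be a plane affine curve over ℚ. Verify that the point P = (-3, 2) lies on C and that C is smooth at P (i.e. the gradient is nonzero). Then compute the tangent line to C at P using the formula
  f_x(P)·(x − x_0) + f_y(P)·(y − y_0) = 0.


Tangent line at P: 10*x + 30 = 0.

Step 1: f(-3, 2) = 0, so P lies on C.
Step 2: partial derivatives
  f_x(x, y) = -4*x - 2, f_y(x, y) = 0.
  f_x(P) = 10, f_y(P) = 0 (gradient nonzero, so P is smooth).
Step 3: tangent line at P: 10·(x − -3) + 0·(y − 2) = 0.
Expanding: 10*x + 30 = 0.


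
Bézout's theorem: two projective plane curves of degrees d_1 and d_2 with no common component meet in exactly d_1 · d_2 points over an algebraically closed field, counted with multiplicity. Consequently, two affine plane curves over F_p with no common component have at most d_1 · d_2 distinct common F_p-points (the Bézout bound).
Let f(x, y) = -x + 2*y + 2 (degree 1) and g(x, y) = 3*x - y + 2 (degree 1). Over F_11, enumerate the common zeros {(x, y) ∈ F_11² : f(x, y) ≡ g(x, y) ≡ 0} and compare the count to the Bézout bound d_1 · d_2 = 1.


Common zeros: {(1, 5)}; count = 1; Bézout bound = 1.

deg(f) = 1, deg(g) = 1, so Bézout bound = 1.
Scan x ∈ F_11. For each x, list the y ∈ F_11 with f(x, y) ≡ 0 and those with g(x, y) ≡ 0 (mod 11); the common zeros in that column are the intersection.
  x = 0: f ≡ 0 at y ∈ {10}; g ≡ 0 at y ∈ {2}; common: ∅.
  x = 1: f ≡ 0 at y ∈ {5}; g ≡ 0 at y ∈ {5}; common: {5}.
  x = 2: f ≡ 0 at y ∈ {0}; g ≡ 0 at y ∈ {8}; common: ∅.
  x = 3: f ≡ 0 at y ∈ {6}; g ≡ 0 at y ∈ {0}; common: ∅.
  x = 4: f ≡ 0 at y ∈ {1}; g ≡ 0 at y ∈ {3}; common: ∅.
  x = 5: f ≡ 0 at y ∈ {7}; g ≡ 0 at y ∈ {6}; common: ∅.
  x = 6: f ≡ 0 at y ∈ {2}; g ≡ 0 at y ∈ {9}; common: ∅.
  x = 7: f ≡ 0 at y ∈ {8}; g ≡ 0 at y ∈ {1}; common: ∅.
  x = 8: f ≡ 0 at y ∈ {3}; g ≡ 0 at y ∈ {4}; common: ∅.
  x = 9: f ≡ 0 at y ∈ {9}; g ≡ 0 at y ∈ {7}; common: ∅.
  x = 10: f ≡ 0 at y ∈ {4}; g ≡ 0 at y ∈ {10}; common: ∅.
Collecting: common zeros = {(1, 5)}, so the count is 1.
Comparison with the Bézout bound: 1 ≤ 1 = deg(f)·deg(g), as expected for curves with no common component (the bound is attained).


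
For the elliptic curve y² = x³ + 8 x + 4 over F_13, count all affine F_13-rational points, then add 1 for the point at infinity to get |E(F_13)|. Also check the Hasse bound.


Affine points = {(0, 2), (0, 11), (1, 0), (3, 4), (3, 9), (4, 3), (4, 10), (5, 0), (7, 0), (9, 5), (9, 8)}; affine count = 11; |E(F_13)| = 12.

Discriminant check: Δ ∝ 4a³ + 27b² = 4·8³ + 27·4² = 4·512 + 27·16 ≡ 10 (mod 13). Nonzero ⇒ E is nonsingular.
For each x ∈ F_13, compute rhs = x³ + 8·x + 4 mod 13, then count y ∈ F_13 with y² ≡ rhs.
  x = 0: rhs = 4, matching y values: 2, 11 (2 points).
  x = 1: rhs = 0, matching y values: 0 (1 points).
  x = 2: rhs = 2, matching y values: none (0 points).
  x = 3: rhs = 3, matching y values: 4, 9 (2 points).
  x = 4: rhs = 9, matching y values: 3, 10 (2 points).
  x = 5: rhs = 0, matching y values: 0 (1 points).
  x = 6: rhs = 8, matching y values: none (0 points).
  x = 7: rhs = 0, matching y values: 0 (1 points).
  x = 8: rhs = 8, matching y values: none (0 points).
  x = 9: rhs = 12, matching y values: 5, 8 (2 points).
  x = 10: rhs = 5, matching y values: none (0 points).
  x = 11: rhs = 6, matching y values: none (0 points).
  x = 12: rhs = 8, matching y values: none (0 points).
Total affine count: 11.
Full point count |E(F_13)| = 11 + 1 = 12.
Hasse bound: |12 − (13+1)| = |-2| = 2 ≤ 2√13 ≈ 7.2111 ✓.


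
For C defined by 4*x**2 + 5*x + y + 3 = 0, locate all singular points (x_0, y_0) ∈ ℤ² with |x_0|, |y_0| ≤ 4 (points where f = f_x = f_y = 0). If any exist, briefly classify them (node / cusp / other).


No singular points in the scanned grid; C is smooth there.

Compute partial derivatives:
  f_x = 8*x + 5.
  f_y = 1.
f_y = 1 is a nonzero constant, so f_y never vanishes: no point (x, y) can satisfy f = f_x = f_y = 0. In particular no (x, y) ∈ {−4, ..., 4}² is singular; the curve is smooth.


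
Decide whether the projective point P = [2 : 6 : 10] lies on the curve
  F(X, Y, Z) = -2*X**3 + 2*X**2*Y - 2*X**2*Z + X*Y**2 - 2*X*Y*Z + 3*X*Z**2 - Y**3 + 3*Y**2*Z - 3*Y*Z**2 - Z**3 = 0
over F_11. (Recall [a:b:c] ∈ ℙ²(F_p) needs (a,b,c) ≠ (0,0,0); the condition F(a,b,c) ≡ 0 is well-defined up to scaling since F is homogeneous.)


F(2,6,10) ≡ 10 (mod 11); P is NOT on the curve.

Evaluate F(2, 6, 10) term-by-term (mod 11).
  -2*X**3 ↦ -2·8·1·1 = -16
  2*X**2*Y ↦ 2·4·6·1 = 48
  -2*X**2*Z ↦ -2·4·1·10 = -80
  X*Y**2 ↦ 1·2·36·1 = 72
  -2*X*Y*Z ↦ -2·2·6·10 = -240
  3*X*Z**2 ↦ 3·2·1·100 = 600
  -Y**3 ↦ -1·1·216·1 = -216
  3*Y**2*Z ↦ 3·1·36·10 = 1080
  -3*Y*Z**2 ↦ -3·1·6·100 = -1800
  -Z**3 ↦ -1·1·1·1000 = -1000
Sum: F(2, 6, 10) = (-16) + (48) + (-80) + (72) + (-240) + (600) + (-216) + (1080) + (-1800) + (-1000) = -1552.
Reducing mod 11: -1552 ≡ 10 (mod 11).
Since F(a, b, c) ≡ 10 ≠ 0 (mod 11), P does NOT lie on the curve.


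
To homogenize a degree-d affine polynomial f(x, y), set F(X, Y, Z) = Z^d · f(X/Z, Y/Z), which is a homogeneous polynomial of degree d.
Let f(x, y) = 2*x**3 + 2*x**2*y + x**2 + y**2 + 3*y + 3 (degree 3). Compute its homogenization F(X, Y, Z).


F(X, Y, Z) = 2*X**3 + 2*X**2*Y + X**2*Z + Y**2*Z + 3*Y*Z**2 + 3*Z**3

deg(f) = 3.
Substitute x = X/Z, y = Y/Z into f, then multiply by Z^3.
  monomial 2·x^3·y^0 ↦ 2·X^3·Y^0·Z^0.
  monomial 2·x^2·y^1 ↦ 2·X^2·Y^1·Z^0.
  monomial 1·x^2·y^0 ↦ 1·X^2·Y^0·Z^1.
  monomial 1·x^0·y^2 ↦ 1·X^0·Y^2·Z^1.
  monomial 3·x^0·y^1 ↦ 3·X^0·Y^1·Z^2.
  monomial 3·x^0·y^0 ↦ 3·X^0·Y^0·Z^3.
Collecting: F(X, Y, Z) = 2*X**3 + 2*X**2*Y + X**2*Z + Y**2*Z + 3*Y*Z**2 + 3*Z**3.


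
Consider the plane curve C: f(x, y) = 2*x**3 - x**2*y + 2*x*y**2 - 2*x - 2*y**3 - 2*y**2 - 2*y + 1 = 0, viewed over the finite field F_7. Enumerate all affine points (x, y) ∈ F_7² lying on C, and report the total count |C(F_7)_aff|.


Affine F_7-points: {(0, 3), (1, 2), (2, 1), (2, 2), (2, 5), (3, 0), (4, 6), (5, 2), (5, 4), (5, 5), (6, 3), (6, 4), (6, 5)}; count = 13.

For each of the 49 pairs (x, y) ∈ F_7², evaluate f(x, y) mod 7. Record the zeros.
  x = 0: [0↦1, 1↦2, 2↦1, 3↦0, 4↦1, 5↦6, 6↦3]  zeros at y ∈ {3}
  x = 1: [0↦1, 1↦3, 2↦0, 3↦1, 4↦1, 5↦2, 6↦6]  zeros at y ∈ {2}
  x = 2: [0↦6, 1↦0, 2↦0, 3↦1, 4↦5, 5↦0, 6↦2]  zeros at y ∈ {1, 2, 5}
  x = 3: [0↦0, 1↦5, 2↦6, 3↦5, 4↦4, 5↦5, 6↦3]  zeros at y ∈ {0}
  x = 4: [0↦2, 1↦2, 2↦2, 3↦4, 4↦3, 5↦1, 6↦0]  zeros at y ∈ {6}
  x = 5: [0↦3, 1↦3, 2↦0, 3↦3, 4↦0, 5↦0, 6↦5]  zeros at y ∈ {2, 4, 5}
  x = 6: [0↦1, 1↦6, 2↦5, 3↦0, 4↦0, 5↦0, 6↦2]  zeros at y ∈ {3, 4, 5}
Collecting zeros: affine points = {(0, 3), (1, 2), (2, 1), (2, 2), (2, 5), (3, 0), (4, 6), (5, 2), (5, 4), (5, 5), (6, 3), (6, 4), (6, 5)}.
Total count |C(F_7)_aff| = 13.


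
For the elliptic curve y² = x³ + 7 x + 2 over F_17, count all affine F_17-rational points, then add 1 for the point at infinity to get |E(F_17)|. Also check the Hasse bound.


Affine points = {(0, 6), (0, 11), (3, 4), (3, 13), (4, 3), (4, 14), (5, 3), (5, 14), (8, 3), (8, 14), (10, 1), (10, 16), (11, 4), (11, 13)}; affine count = 14; |E(F_17)| = 15.

Discriminant check: Δ ∝ 4a³ + 27b² = 4·7³ + 27·2² = 4·343 + 27·4 ≡ 1 (mod 17). Nonzero ⇒ E is nonsingular.
For each x ∈ F_17, compute rhs = x³ + 7·x + 2 mod 17, then count y ∈ F_17 with y² ≡ rhs.
  x = 0: rhs = 2, matching y values: 6, 11 (2 points).
  x = 1: rhs = 10, matching y values: none (0 points).
  x = 2: rhs = 7, matching y values: none (0 points).
  x = 3: rhs = 16, matching y values: 4, 13 (2 points).
  x = 4: rhs = 9, matching y values: 3, 14 (2 points).
  x = 5: rhs = 9, matching y values: 3, 14 (2 points).
  x = 6: rhs = 5, matching y values: none (0 points).
  x = 7: rhs = 3, matching y values: none (0 points).
  x = 8: rhs = 9, matching y values: 3, 14 (2 points).
  x = 9: rhs = 12, matching y values: none (0 points).
  x = 10: rhs = 1, matching y values: 1, 16 (2 points).
  x = 11: rhs = 16, matching y values: 4, 13 (2 points).
  x = 12: rhs = 12, matching y values: none (0 points).
  x = 13: rhs = 12, matching y values: none (0 points).
  x = 14: rhs = 5, matching y values: none (0 points).
  x = 15: rhs = 14, matching y values: none (0 points).
  x = 16: rhs = 11, matching y values: none (0 points).
Total affine count: 14.
Full point count |E(F_17)| = 14 + 1 = 15.
Hasse bound: |15 − (17+1)| = |-3| = 3 ≤ 2√17 ≈ 8.2462 ✓.


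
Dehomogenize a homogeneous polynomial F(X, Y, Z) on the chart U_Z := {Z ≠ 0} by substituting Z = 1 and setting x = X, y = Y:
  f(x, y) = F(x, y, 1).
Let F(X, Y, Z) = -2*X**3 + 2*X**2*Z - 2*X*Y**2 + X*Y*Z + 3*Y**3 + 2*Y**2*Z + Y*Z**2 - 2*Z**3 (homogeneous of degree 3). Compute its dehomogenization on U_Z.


f(x, y) = -2*x**3 + 2*x**2 - 2*x*y**2 + x*y + 3*y**3 + 2*y**2 + y - 2

On U_Z we set Z = 1. Each monomial c·X^i·Y^j·Z^k in F becomes c·x^i·y^j·1^k = c·x^i·y^j.
Substituting Z = 1: F(X, Y, 1) = -2*x**3 + 2*x**2 - 2*x*y**2 + x*y + 3*y**3 + 2*y**2 + y - 2.
Note: deg(f) ≤ deg(F) = 3; strict inequality happens when F is divisible by Z (lost terms).


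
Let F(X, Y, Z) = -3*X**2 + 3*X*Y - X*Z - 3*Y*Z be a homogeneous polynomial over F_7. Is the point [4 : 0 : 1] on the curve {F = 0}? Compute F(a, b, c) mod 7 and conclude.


F(4,0,1) ≡ 4 (mod 7); P is NOT on the curve.

Evaluate F(4, 0, 1) term-by-term (mod 7).
  -3*X**2 ↦ -3·16·1·1 = -48
  3*X*Y ↦ 3·4·0·1 = 0
  -X*Z ↦ -1·4·1·1 = -4
  -3*Y*Z ↦ -3·1·0·1 = 0
Sum: F(4, 0, 1) = (-48) + (0) + (-4) + (0) = -52.
Reducing mod 7: -52 ≡ 4 (mod 7).
Since F(a, b, c) ≡ 4 ≠ 0 (mod 7), P does NOT lie on the curve.


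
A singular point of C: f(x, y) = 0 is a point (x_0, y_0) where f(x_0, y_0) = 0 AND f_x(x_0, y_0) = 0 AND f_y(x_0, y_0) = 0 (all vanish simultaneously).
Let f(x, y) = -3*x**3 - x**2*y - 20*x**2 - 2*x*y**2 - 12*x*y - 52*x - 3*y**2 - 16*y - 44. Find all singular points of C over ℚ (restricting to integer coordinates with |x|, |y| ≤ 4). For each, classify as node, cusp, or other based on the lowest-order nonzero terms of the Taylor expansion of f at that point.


Singular points: {(-2, -2)}; classification: cusp.

Compute partial derivatives:
  f_x = -9*x**2 - 2*x*y - 40*x - 2*y**2 - 12*y - 52.
  f_y = -x**2 - 4*x*y - 12*x - 6*y - 16.
Scan x_0 ∈ {−4, ..., 4}. For each x_0, f_y(x_0, y) is a polynomial in y; find its integer roots y ∈ {−4, ..., 4}, then test f_x and f at those candidates.
  x = -4: f_y(-4, y) = 10*y + 16; no integer root y with |y| ≤ 4.
  x = -3: f_y(-3, y) = 6*y + 11; no integer root y with |y| ≤ 4.
  x = -2: f_y(-2, y) = 2*y + 4; vanishes at y ∈ {-2}. (-2, -2): f_x = 0, f = 0 — SINGULAR.
  x = -1: f_y(-1, y) = -2*y - 5; no integer root y with |y| ≤ 4.
  x = 0: f_y(0, y) = -6*y - 16; no integer root y with |y| ≤ 4.
  x = 1: f_y(1, y) = -10*y - 29; no integer root y with |y| ≤ 4.
  x = 2: f_y(2, y) = -14*y - 44; no integer root y with |y| ≤ 4.
  x = 3: f_y(3, y) = -18*y - 61; no integer root y with |y| ≤ 4.
  x = 4: f_y(4, y) = -22*y - 80; no integer root y with |y| ≤ 4.
Only singular point on the grid: (-2, -2).
Classify: substitute x = -2 + u, y = -2 + v and expand: f = -3*u**3 - u**2*v - 2*u*v**2 + v**2.
No constant or linear terms (consistent with a singular point). Quadratic part: v**2. Cubic part: -3*u**3 - u**2*v - 2*u*v**2.
The quadratic part v**2 is a perfect square, so there is a single (double) tangent line v = 0, i.e. y = -2. Restricting the cubic part to that line (v = 0) leaves -3*u**3 ≠ 0, so f is not divisible by v and the branch is v² ≈ 3*u**3 to lowest order — this is a cusp.
Classification: cusp.


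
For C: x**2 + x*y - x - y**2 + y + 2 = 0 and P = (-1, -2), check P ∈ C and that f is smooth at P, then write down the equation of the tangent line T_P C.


Tangent line at P: -5*x + 4*y + 3 = 0.

Step 1: f(-1, -2) = 0, so P lies on C.
Step 2: partial derivatives
  f_x(x, y) = 2*x + y - 1, f_y(x, y) = x - 2*y + 1.
  f_x(P) = -5, f_y(P) = 4 (gradient nonzero, so P is smooth).
Step 3: tangent line at P: -5·(x − -1) + 4·(y − -2) = 0.
Expanding: -5*x + 4*y + 3 = 0.


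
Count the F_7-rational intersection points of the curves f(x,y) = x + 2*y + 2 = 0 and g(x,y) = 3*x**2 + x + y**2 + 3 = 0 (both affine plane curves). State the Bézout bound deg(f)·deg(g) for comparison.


Common zeros: {(2, 5), (6, 3)}; count = 2; Bézout bound = 2.

deg(f) = 1, deg(g) = 2, so Bézout bound = 2.
Scan x ∈ F_7. For each x, list the y ∈ F_7 with f(x, y) ≡ 0 and those with g(x, y) ≡ 0 (mod 7); the common zeros in that column are the intersection.
  x = 0: f ≡ 0 at y ∈ {6}; g ≡ 0 at y ∈ {2, 5}; common: ∅.
  x = 1: f ≡ 0 at y ∈ {2}; g ≡ 0 at y ∈ {0}; common: ∅.
  x = 2: f ≡ 0 at y ∈ {5}; g ≡ 0 at y ∈ {2, 5}; common: {5}.
  x = 3: f ≡ 0 at y ∈ {1}; g ≡ 0 at y ∈ {3, 4}; common: ∅.
  x = 4: f ≡ 0 at y ∈ {4}; g ≡ 0 at y ∈ {1, 6}; common: ∅.
  x = 5: f ≡ 0 at y ∈ {0}; g ≡ 0 at y ∈ {1, 6}; common: ∅.
  x = 6: f ≡ 0 at y ∈ {3}; g ≡ 0 at y ∈ {3, 4}; common: {3}.
Collecting: common zeros = {(2, 5), (6, 3)}, so the count is 2.
Comparison with the Bézout bound: 2 ≤ 2 = deg(f)·deg(g), as expected for curves with no common component (the bound is attained).


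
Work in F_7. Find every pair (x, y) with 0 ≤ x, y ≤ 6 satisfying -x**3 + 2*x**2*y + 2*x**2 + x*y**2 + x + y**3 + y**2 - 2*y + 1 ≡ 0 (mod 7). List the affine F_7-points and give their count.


Affine F_7-points: {(2, 2), (5, 1), (5, 6)}; count = 3.

For each of the 49 pairs (x, y) ∈ F_7², evaluate f(x, y) mod 7. Record the zeros.
  x = 0: [0↦1, 1↦1, 2↦2, 3↦3, 4↦3, 5↦1, 6↦3]  zeros at y ∈ ∅
  x = 1: [0↦3, 1↦6, 2↦5, 3↦6, 4↦1, 5↦3, 6↦4]  zeros at y ∈ ∅
  x = 2: [0↦3, 1↦6, 2↦0, 3↦5, 4↦6, 5↦2, 6↦6]  zeros at y ∈ {2}
  x = 3: [0↦2, 1↦2, 2↦2, 3↦1, 4↦5, 5↦6, 6↦3]  zeros at y ∈ ∅
  x = 4: [0↦1, 1↦2, 2↦5, 3↦2, 4↦6, 5↦2, 6↦3]  zeros at y ∈ ∅
  x = 5: [0↦1, 1↦0, 2↦3, 3↦2, 4↦3, 5↦5, 6↦0]  zeros at y ∈ {1, 6}
  x = 6: [0↦3, 1↦4, 2↦4, 3↦2, 4↦4, 5↦2, 6↦2]  zeros at y ∈ ∅
Collecting zeros: affine points = {(2, 2), (5, 1), (5, 6)}.
Total count |C(F_7)_aff| = 3.


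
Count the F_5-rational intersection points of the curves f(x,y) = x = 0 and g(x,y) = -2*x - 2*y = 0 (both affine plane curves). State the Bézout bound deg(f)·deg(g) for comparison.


Common zeros: {(0, 0)}; count = 1; Bézout bound = 1.

deg(f) = 1, deg(g) = 1, so Bézout bound = 1.
Scan x ∈ F_5. For each x, list the y ∈ F_5 with f(x, y) ≡ 0 and those with g(x, y) ≡ 0 (mod 5); the common zeros in that column are the intersection.
  x = 0: f ≡ 0 at y ∈ {0, 1, 2, 3, 4}; g ≡ 0 at y ∈ {0}; common: {0}.
  x = 1: f ≡ 0 at y ∈ ∅; g ≡ 0 at y ∈ {4}; common: ∅.
  x = 2: f ≡ 0 at y ∈ ∅; g ≡ 0 at y ∈ {3}; common: ∅.
  x = 3: f ≡ 0 at y ∈ ∅; g ≡ 0 at y ∈ {2}; common: ∅.
  x = 4: f ≡ 0 at y ∈ ∅; g ≡ 0 at y ∈ {1}; common: ∅.
Collecting: common zeros = {(0, 0)}, so the count is 1.
Comparison with the Bézout bound: 1 ≤ 1 = deg(f)·deg(g), as expected for curves with no common component (the bound is attained).


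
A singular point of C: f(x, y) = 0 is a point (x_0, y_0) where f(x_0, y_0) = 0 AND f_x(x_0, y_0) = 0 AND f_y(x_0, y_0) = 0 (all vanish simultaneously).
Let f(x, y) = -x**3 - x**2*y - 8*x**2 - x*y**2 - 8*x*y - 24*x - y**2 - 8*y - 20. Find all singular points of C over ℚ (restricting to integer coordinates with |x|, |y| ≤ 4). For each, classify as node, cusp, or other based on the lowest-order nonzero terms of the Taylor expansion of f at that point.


Singular points: {(-2, -2)}; classification: cusp.

Compute partial derivatives:
  f_x = -3*x**2 - 2*x*y - 16*x - y**2 - 8*y - 24.
  f_y = -x**2 - 2*x*y - 8*x - 2*y - 8.
Scan x_0 ∈ {−4, ..., 4}. For each x_0, f_y(x_0, y) is a polynomial in y; find its integer roots y ∈ {−4, ..., 4}, then test f_x and f at those candidates.
  x = -4: f_y(-4, y) = 6*y + 8; no integer root y with |y| ≤ 4.
  x = -3: f_y(-3, y) = 4*y + 7; no integer root y with |y| ≤ 4.
  x = -2: f_y(-2, y) = 2*y + 4; vanishes at y ∈ {-2}. (-2, -2): f_x = 0, f = 0 — SINGULAR.
  x = -1: f_y(-1, y) = -1; no integer root y with |y| ≤ 4.
  x = 0: f_y(0, y) = -2*y - 8; vanishes at y ∈ {-4}. (0, -4): f_x = -8 ≠ 0.
  x = 1: f_y(1, y) = -4*y - 17; no integer root y with |y| ≤ 4.
  x = 2: f_y(2, y) = -6*y - 28; no integer root y with |y| ≤ 4.
  x = 3: f_y(3, y) = -8*y - 41; no integer root y with |y| ≤ 4.
  x = 4: f_y(4, y) = -10*y - 56; no integer root y with |y| ≤ 4.
Only singular point on the grid: (-2, -2).
Classify: substitute x = -2 + u, y = -2 + v and expand: f = -u**3 - u**2*v - u*v**2 + v**2.
No constant or linear terms (consistent with a singular point). Quadratic part: v**2. Cubic part: -u**3 - u**2*v - u*v**2.
The quadratic part v**2 is a perfect square, so there is a single (double) tangent line v = 0, i.e. y = -2. Restricting the cubic part to that line (v = 0) leaves -u**3 ≠ 0, so f is not divisible by v and the branch is v² ≈ u**3 to lowest order — this is a cusp.
Classification: cusp.


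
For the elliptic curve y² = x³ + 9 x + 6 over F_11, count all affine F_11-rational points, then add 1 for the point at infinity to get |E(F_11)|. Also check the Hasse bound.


Affine points = {(1, 4), (1, 7), (3, 4), (3, 7), (5, 0), (6, 1), (6, 10), (7, 4), (7, 7)}; affine count = 9; |E(F_11)| = 10.

Discriminant check: Δ ∝ 4a³ + 27b² = 4·9³ + 27·6² = 4·729 + 27·36 ≡ 5 (mod 11). Nonzero ⇒ E is nonsingular.
For each x ∈ F_11, compute rhs = x³ + 9·x + 6 mod 11, then count y ∈ F_11 with y² ≡ rhs.
  x = 0: rhs = 6, matching y values: none (0 points).
  x = 1: rhs = 5, matching y values: 4, 7 (2 points).
  x = 2: rhs = 10, matching y values: none (0 points).
  x = 3: rhs = 5, matching y values: 4, 7 (2 points).
  x = 4: rhs = 7, matching y values: none (0 points).
  x = 5: rhs = 0, matching y values: 0 (1 points).
  x = 6: rhs = 1, matching y values: 1, 10 (2 points).
  x = 7: rhs = 5, matching y values: 4, 7 (2 points).
  x = 8: rhs = 7, matching y values: none (0 points).
  x = 9: rhs = 2, matching y values: none (0 points).
  x = 10: rhs = 7, matching y values: none (0 points).
Total affine count: 9.
Full point count |E(F_11)| = 9 + 1 = 10.
Hasse bound: |10 − (11+1)| = |-2| = 2 ≤ 2√11 ≈ 6.6332 ✓.
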